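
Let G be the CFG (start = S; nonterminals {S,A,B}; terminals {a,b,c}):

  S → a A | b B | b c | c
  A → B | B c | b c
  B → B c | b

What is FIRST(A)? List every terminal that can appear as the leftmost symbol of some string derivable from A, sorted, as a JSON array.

FIRST sets, iterate to fixpoint:
pass 1:
  A via A→b c: +{b}
  B via B→b: +{b}
  S via S→a A: +{a}
  S via S→b B: +{b}
  S via S→c: +{c}
  FIRST[S]={a,b,c}  FIRST[A]={b}  FIRST[B]={b}
pass 2: (stable)
  FIRST[S]={a,b,c}  FIRST[A]={b}  FIRST[B]={b}

FIRST(A) = ["b"]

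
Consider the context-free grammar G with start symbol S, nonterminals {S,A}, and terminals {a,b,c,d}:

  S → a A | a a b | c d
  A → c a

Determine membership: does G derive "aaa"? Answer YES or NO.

CNF form of G:
  S -> T0 T3 | T1 A | T1 X4
  A -> T0 T1
  T0 -> c
  T1 -> a
  T2 -> b
  T3 -> d
  X4 -> T1 T2

CYK table (by increasing span):
  [0..0]={T1}  "a"  orig:{}
  [1..1]={T1}  "a"  orig:{}
  [2..2]={T1}  "a"  orig:{}
  [0..1]=∅  "aa"
  [1..2]=∅  "aa"
  [0..2]=∅  "aaa"

S ∉ T[0,2] ⇒ NO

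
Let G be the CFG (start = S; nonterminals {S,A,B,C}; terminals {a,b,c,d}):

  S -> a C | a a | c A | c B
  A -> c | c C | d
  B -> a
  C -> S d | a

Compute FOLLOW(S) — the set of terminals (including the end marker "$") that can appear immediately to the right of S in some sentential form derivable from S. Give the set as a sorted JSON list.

FIRST sets, iterate to fixpoint:
pass 1:
  A via A→c: +{c}
  A via A→d: +{d}
  B via B→a: +{a}
  C via C→a: +{a}
  S via S→a C: +{a}
  S via S→c A: +{c}
  FIRST[S]={a,c}  FIRST[A]={c,d}  FIRST[B]={a}  FIRST[C]={a}
pass 2:
  C via C→S d: +{c}
  FIRST[S]={a,c}  FIRST[A]={c,d}  FIRST[B]={a}  FIRST[C]={a,c}
pass 3: done
  FIRST[S]={a,c}  FIRST[A]={c,d}  FIRST[B]={a}  FIRST[C]={a,c}

FOLLOW sets:
FOLLOW(S) := {$}
pass 1:
  C→S d: FOLLOW(S) ⊇ FIRST(d) = {d}; new: +{d}
  S→a C: FOLLOW(C) ⊇ FOLLOW(S) ⊇ {$,d}; new: +{$,d}
  S→c A: FOLLOW(A) ⊇ FOLLOW(S) ⊇ {$,d}; new: +{$,d}
  S→c B: FOLLOW(B) ⊇ FOLLOW(S) ⊇ {$,d}; new: +{$,d}
  FOLLOW(S)={$,d}  FOLLOW(A)={$,d}  FOLLOW(B)={$,d}  FOLLOW(C)={$,d}
pass 2: (no change)
  FOLLOW(S)={$,d}  FOLLOW(A)={$,d}  FOLLOW(B)={$,d}  FOLLOW(C)={$,d}

FOLLOW(S) = ["$", "d"]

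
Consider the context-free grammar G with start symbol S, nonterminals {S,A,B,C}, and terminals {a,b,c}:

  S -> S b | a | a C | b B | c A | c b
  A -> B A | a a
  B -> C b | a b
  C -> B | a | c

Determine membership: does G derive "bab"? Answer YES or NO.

Convert to CNF:
  S -> S T1 | T0 C | T1 B | T2 A | T2 T1 | a
  A -> B A | T0 T0
  B -> C T1 | T0 T1
  C -> C T1 | T0 T1 | a | c
  T0 -> a
  T1 -> b
  T2 -> c

CYK fill:
  cell(0,0) b: {T1}  orig:{}
  cell(1,1) a: {C,S,T0}  orig:{C,S}
  cell(2,2) b: {T1}  orig:{}
  cell(0,1) ba: ∅
  cell(1,2) ab: {B,C,S}
  cell(0,2) bab: {S}

S ∈ T[0,2] ⇒ YES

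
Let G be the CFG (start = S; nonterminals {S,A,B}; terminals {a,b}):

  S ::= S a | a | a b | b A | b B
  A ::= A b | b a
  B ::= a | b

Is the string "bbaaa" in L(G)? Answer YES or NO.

CNF form of G:
  S -> S T1 | T0 A | T0 B | T1 T0 | a
  A -> A T0 | T0 T1
  B -> a | b
  T0 -> b
  T1 -> a

Fill CYK table bottom-up:
  [0..0]={B,T0}  "b"  orig:{B}
  [1..1]={B,T0}  "b"  orig:{B}
  [2..2]={B,S,T1}  "a"  orig:{B,S}
  [3..3]={B,S,T1}  "a"  orig:{B,S}
  [4..4]={B,S,T1}  "a"  orig:{B,S}
  [0..1]={S}  "bb"
  [1..2]={A,S}  "ba"
  [2..3]={S}  "aa"
  [3..4]={S}  "aa"
  [0..2]={S}  "bba"
  [1..3]={S}  "baa"
  [2..4]={S}  "aaa"
  [0..3]={S}  "bbaa"
  [1..4]={S}  "baaa"
  [0..4]={S}  "bbaaa"

S ∈ T[0,4] ⇒ YES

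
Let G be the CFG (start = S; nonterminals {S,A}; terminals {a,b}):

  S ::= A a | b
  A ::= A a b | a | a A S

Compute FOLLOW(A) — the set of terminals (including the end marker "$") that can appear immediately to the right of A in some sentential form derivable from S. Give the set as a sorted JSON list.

FIRST iteration:
[1]
  A via A→a: +{a}
  S via S→A a: +{a}
  S via S→b: +{b}
  S: {a,b}  A: {a}
[2] (no change)
  S: {a,b}  A: {a}

Compute FOLLOW by fixpoint:
initialize: $ ∈ FOLLOW(S)
pass 1:
  A→A a b: FOLLOW(A) ⊇ FIRST(a) = {a}; new: +{a}
  A→a A S: FOLLOW(A) ⊇ FIRST(S) = {a,b}; new: +{b}
  A→a A S: FOLLOW(S) ⊇ FOLLOW(A) ⊇ {a,b}; new: +{a,b}
  FOLLOW[S]={$,a,b}  FOLLOW[A]={a,b}
pass 2: done
  FOLLOW[S]={$,a,b}  FOLLOW[A]={a,b}

FOLLOW(A) = ["a", "b"]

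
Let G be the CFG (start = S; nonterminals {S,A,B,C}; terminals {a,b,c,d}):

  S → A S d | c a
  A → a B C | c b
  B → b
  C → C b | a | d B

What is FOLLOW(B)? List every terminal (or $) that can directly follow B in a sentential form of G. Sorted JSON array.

FIRST sets, iterate to fixpoint:
pass 1:
  A via A→a B C: +{a}
  A via A→c b: +{c}
  B via B→b: +{b}
  C via C→a: +{a}
  C via C→d B: +{d}
  S via S→A S d: +{a,c}
  FIRST(S)={a,c}  FIRST(A)={a,c}  FIRST(B)={b}  FIRST(C)={a,d}
pass 2: done
  FIRST(S)={a,c}  FIRST(A)={a,c}  FIRST(B)={b}  FIRST(C)={a,d}

FOLLOW sets:
FOLLOW(S) := {$}
iter 1:
  A→a B C: FOLLOW(B) ⊇ FIRST(C) = {a,d}; new: +{a,d}
  C→C b: FOLLOW(C) ⊇ FIRST(b) = {b}; new: +{b}
  C→d B: FOLLOW(B) ⊇ FOLLOW(C) ⊇ {b}; new: +{b}
  S→A S d: FOLLOW(A) ⊇ FIRST(S) = {a,c}; new: +{a,c}
  S→A S d: FOLLOW(S) ⊇ FIRST(d) = {d}; new: +{d}
  FOLLOW[S]={$,d}  FOLLOW[A]={a,c}  FOLLOW[B]={a,b,d}  FOLLOW[C]={b}
iter 2:
  A→a B C: FOLLOW(C) ⊇ FOLLOW(A) ⊇ {a,c}; new: +{a,c}
  C→d B: FOLLOW(B) ⊇ FOLLOW(C) ⊇ {a,b,c}; new: +{c}
  FOLLOW[S]={$,d}  FOLLOW[A]={a,c}  FOLLOW[B]={a,b,c,d}  FOLLOW[C]={a,b,c}
iter 3: (stable)
  FOLLOW[S]={$,d}  FOLLOW[A]={a,c}  FOLLOW[B]={a,b,c,d}  FOLLOW[C]={a,b,c}

FOLLOW(B) = ["a", "b", "c", "d"]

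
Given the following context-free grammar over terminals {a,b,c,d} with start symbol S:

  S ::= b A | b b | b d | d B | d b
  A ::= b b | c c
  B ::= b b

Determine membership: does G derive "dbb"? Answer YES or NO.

Convert to CNF:
  S -> T0 A | T0 T0 | T0 T2 | T2 B | T2 T0
  A -> T0 T0 | T1 T1
  B -> T0 T0
  T0 -> b
  T1 -> c
  T2 -> d

CYK table (by increasing span):
  [0..0]={T2}  "d"  orig:{}
  [1..1]={T0}  "b"  orig:{}
  [2..2]={T0}  "b"  orig:{}
  [0..1]={S}  "db"
  [1..2]={A,B,S}  "bb"
  [0..2]={S}  "dbb"

S ∈ T[0,2] ⇒ YES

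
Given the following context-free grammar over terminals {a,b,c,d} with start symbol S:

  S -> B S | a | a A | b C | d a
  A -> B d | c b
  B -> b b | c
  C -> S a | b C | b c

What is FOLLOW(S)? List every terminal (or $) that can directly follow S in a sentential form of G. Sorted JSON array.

Compute FIRST by fixpoint:
[1]
  A via A→c b: +{c}
  B via B→b b: +{b}
  B via B→c: +{c}
  C via C→b C: +{b}
  S via S→B S: +{b,c}
  S via S→a: +{a}
  S via S→d a: +{d}
  FIRST(S)={a,b,c,d}  FIRST(A)={c}  FIRST(B)={b,c}  FIRST(C)={b}
[2]
  A via A→B d: +{b}
  C via C→S a: +{a,c,d}
  FIRST(S)={a,b,c,d}  FIRST(A)={b,c}  FIRST(B)={b,c}  FIRST(C)={a,b,c,d}
[3] done
  FIRST(S)={a,b,c,d}  FIRST(A)={b,c}  FIRST(B)={b,c}  FIRST(C)={a,b,c,d}

FOLLOW iteration:
seed FOLLOW(S) with $
round 1:
  A→B d: FOLLOW(B) ⊇ FIRST(d) = {d}; new: +{d}
  C→S a: FOLLOW(S) ⊇ FIRST(a) = {a}; new: +{a}
  S→B S: FOLLOW(B) ⊇ FIRST(S) = {a,b,c,d}; new: +{a,b,c}
  S→a A: FOLLOW(A) ⊇ FOLLOW(S) ⊇ {$,a}; new: +{$,a}
  S→b C: FOLLOW(C) ⊇ FOLLOW(S) ⊇ {$,a}; new: +{$,a}
  S: {$,a}  A: {$,a}  B: {a,b,c,d}  C: {$,a}
round 2: (no change)
  S: {$,a}  A: {$,a}  B: {a,b,c,d}  C: {$,a}

FOLLOW(S) = ["$", "a"]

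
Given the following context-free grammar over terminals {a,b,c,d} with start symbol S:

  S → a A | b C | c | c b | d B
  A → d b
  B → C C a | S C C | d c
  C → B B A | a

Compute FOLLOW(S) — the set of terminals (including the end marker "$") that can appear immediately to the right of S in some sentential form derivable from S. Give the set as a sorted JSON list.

FIRST sets, iterate to fixpoint:
round 1:
  A via A→d b: +{d}
  B via B→d c: +{d}
  C via C→B B A: +{d}
  C via C→a: +{a}
  S via S→a A: +{a}
  S via S→b C: +{b}
  S via S→c: +{c}
  S via S→d B: +{d}
  FIRST[S]={a,b,c,d}  FIRST[A]={d}  FIRST[B]={d}  FIRST[C]={a,d}
round 2:
  B via B→C C a: +{a}
  B via B→S C C: +{b,c}
  C via C→B B A: +{b,c}
  FIRST[S]={a,b,c,d}  FIRST[A]={d}  FIRST[B]={a,b,c,d}  FIRST[C]={a,b,c,d}
round 3: — fixpoint
  FIRST[S]={a,b,c,d}  FIRST[A]={d}  FIRST[B]={a,b,c,d}  FIRST[C]={a,b,c,d}

Compute FOLLOW by fixpoint:
seed FOLLOW(S) with $
[1]
  B→C C a: FOLLOW(C) ⊇ FIRST(C) = {a,b,c,d}; new: +{a,b,c,d}
  B→S C C: FOLLOW(S) ⊇ FIRST(C) = {a,b,c,d}; new: +{a,b,c,d}
  C→B B A: FOLLOW(B) ⊇ FIRST(B) = {a,b,c,d}; new: +{a,b,c,d}
  C→B B A: FOLLOW(A) ⊇ FOLLOW(C) ⊇ {a,b,c,d}; new: +{a,b,c,d}
  S→a A: FOLLOW(A) ⊇ FOLLOW(S) ⊇ {$,a,b,c,d}; new: +{$}
  S→b C: FOLLOW(C) ⊇ FOLLOW(S) ⊇ {$,a,b,c,d}; new: +{$}
  S→d B: FOLLOW(B) ⊇ FOLLOW(S) ⊇ {$,a,b,c,d}; new: +{$}
  S: {$,a,b,c,d}  A: {$,a,b,c,d}  B: {$,a,b,c,d}  C: {$,a,b,c,d}
[2] (no change)
  S: {$,a,b,c,d}  A: {$,a,b,c,d}  B: {$,a,b,c,d}  C: {$,a,b,c,d}

FOLLOW(S) = ["$", "a", "b", "c", "d"]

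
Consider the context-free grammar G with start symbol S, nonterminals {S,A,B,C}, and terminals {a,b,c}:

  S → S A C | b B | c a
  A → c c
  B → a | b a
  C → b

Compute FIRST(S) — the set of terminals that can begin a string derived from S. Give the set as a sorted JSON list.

Compute FIRST by fixpoint:
pass 1:
  A via A→c c: +{c}
  B via B→a: +{a}
  B via B→b a: +{b}
  C via C→b: +{b}
  S via S→b B: +{b}
  S via S→c a: +{c}
  S: {b,c}  A: {c}  B: {a,b}  C: {b}
pass 2: (stable)
  S: {b,c}  A: {c}  B: {a,b}  C: {b}

FIRST(S) = ["b", "c"]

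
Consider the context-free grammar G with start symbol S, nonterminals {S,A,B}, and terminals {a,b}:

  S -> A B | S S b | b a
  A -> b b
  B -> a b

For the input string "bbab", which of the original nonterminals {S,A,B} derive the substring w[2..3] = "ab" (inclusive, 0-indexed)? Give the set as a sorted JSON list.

Convert to CNF:
  S -> A B | S X2 | T0 T1
  A -> T0 T0
  B -> T1 T0
  T0 -> b
  T1 -> a
  X2 -> S T0

CYK fill, restricted to cells inside w[2..3]:
  [2..2]={T1}  "a"  orig:{}
  [3..3]={T0}  "b"  orig:{}
  [2..3]={B}  "ab"

Original NTs in T[2,3] deriving "ab": ["B"]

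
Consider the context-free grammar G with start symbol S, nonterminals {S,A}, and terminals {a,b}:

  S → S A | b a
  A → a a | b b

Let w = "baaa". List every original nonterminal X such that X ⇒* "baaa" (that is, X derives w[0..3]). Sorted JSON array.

CNF form of G:
  S -> S A | T1 T0
  A -> T0 T0 | T1 T1
  T0 -> a
  T1 -> b

Fill CYK table bottom-up (cells [i..j] with 0 ≤ i ≤ j ≤ 3 only):
  cell(0,0) b: {T1}  orig:{}
  cell(1,1) a: {T0}  orig:{}
  cell(2,2) a: {T0}  orig:{}
  cell(3,3) a: {T0}  orig:{}
  cell(0,1) ba: {S}
  cell(1,2) aa: {A}
  cell(2,3) aa: {A}
  cell(0,2) baa: ∅
  cell(1,3) aaa: ∅
  cell(0,3) baaa: {S}

Original NTs in T[0,3] deriving "baaa": ["S"]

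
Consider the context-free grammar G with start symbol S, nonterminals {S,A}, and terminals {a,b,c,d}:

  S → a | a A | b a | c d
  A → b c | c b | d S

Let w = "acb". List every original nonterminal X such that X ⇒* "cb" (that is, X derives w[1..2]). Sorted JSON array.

Convert to CNF:
  S -> T0 T3 | T1 T2 | T3 A | a
  A -> T0 T1 | T1 T0 | T2 S
  T0 -> b
  T1 -> c
  T2 -> d
  T3 -> a

CYK fill — only the sub-triangle for w[1..2]:
  [1..1]={T1}  "c"  orig:{}
  [2..2]={T0}  "b"  orig:{}
  [1..2]={A}  "cb"

Original NTs in T[1,2] deriving "cb": ["A"]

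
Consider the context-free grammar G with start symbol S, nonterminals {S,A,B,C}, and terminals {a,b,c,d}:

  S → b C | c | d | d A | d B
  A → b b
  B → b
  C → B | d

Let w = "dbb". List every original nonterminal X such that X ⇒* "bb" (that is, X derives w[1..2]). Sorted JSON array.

CNF form of G:
  S -> T0 C | T1 A | T1 B | c | d
  A -> T0 T0
  B -> b
  C -> b | d
  T0 -> b
  T1 -> d

CYK table (by increasing span) (cells [i..j] with 1 ≤ i ≤ j ≤ 2 only):
  [1..1]={B,C,T0}  "b"  orig:{B,C}
  [2..2]={B,C,T0}  "b"  orig:{B,C}
  [1..2]={A,S}  "bb"

Original NTs in T[1,2] deriving "bb": ["A", "S"]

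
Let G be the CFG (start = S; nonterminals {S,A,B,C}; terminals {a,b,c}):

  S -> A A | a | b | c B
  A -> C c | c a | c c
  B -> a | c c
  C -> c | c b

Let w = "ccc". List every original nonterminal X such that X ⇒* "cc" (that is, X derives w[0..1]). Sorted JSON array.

CNF form of G:
  S -> A A | T0 B | a | b
  A -> C T0 | T0 T0 | T0 T1
  B -> T0 T0 | a
  C -> T0 T2 | c
  T0 -> c
  T1 -> a
  T2 -> b

CYK fill (cells [i..j] with 0 ≤ i ≤ j ≤ 1 only):
  T[0,0] 'c' = {C,T0}  orig:{C}
  T[1,1] 'c' = {C,T0}  orig:{C}
  T[0,1] 'cc' = {A,B}

Original NTs in T[0,1] deriving "cc": ["A", "B"]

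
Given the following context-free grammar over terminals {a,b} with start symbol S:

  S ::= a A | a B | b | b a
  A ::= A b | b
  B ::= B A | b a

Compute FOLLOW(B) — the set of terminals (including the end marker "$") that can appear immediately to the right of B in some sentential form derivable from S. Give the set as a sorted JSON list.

FIRST sets, iterate to fixpoint:
round 1:
  A via A→b: +{b}
  B via B→b a: +{b}
  S via S→a A: +{a}
  S via S→b: +{b}
  S: {a,b}  A: {b}  B: {b}
round 2: (no change)
  S: {a,b}  A: {b}  B: {b}

FOLLOW sets:
seed FOLLOW(S) with $
pass 1:
  A→A b: FOLLOW(A) ⊇ FIRST(b) = {b}; new: +{b}
  B→B A: FOLLOW(B) ⊇ FIRST(A) = {b}; new: +{b}
  S→a A: FOLLOW(A) ⊇ FOLLOW(S) ⊇ {$}; new: +{$}
  S→a B: FOLLOW(B) ⊇ FOLLOW(S) ⊇ {$}; new: +{$}
  FOLLOW[S]={$}  FOLLOW[A]={$,b}  FOLLOW[B]={$,b}
pass 2: (stable)
  FOLLOW[S]={$}  FOLLOW[A]={$,b}  FOLLOW[B]={$,b}

FOLLOW(B) = ["$", "b"]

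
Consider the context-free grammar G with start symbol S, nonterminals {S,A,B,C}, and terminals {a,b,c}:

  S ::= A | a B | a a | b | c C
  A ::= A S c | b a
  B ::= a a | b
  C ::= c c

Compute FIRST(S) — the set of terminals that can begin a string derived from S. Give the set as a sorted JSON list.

FIRST iteration:
round 1:
  A via A→b a: +{b}
  B via B→a a: +{a}
  B via B→b: +{b}
  C via C→c c: +{c}
  S via S→A: +{b}
  S via S→a B: +{a}
  S via S→c C: +{c}
  FIRST[S]={a,b,c}  FIRST[A]={b}  FIRST[B]={a,b}  FIRST[C]={c}
round 2: — fixpoint
  FIRST[S]={a,b,c}  FIRST[A]={b}  FIRST[B]={a,b}  FIRST[C]={c}

FIRST(S) = ["a", "b", "c"]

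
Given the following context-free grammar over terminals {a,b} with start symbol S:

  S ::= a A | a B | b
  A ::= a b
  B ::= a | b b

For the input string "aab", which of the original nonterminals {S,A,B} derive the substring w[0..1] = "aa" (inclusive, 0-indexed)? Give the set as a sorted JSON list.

CNF form of G:
  S -> T0 A | T0 B | b
  A -> T0 T1
  B -> T1 T1 | a
  T0 -> a
  T1 -> b

CYK fill — only the sub-triangle for w[0..1]:
  cell(0,0) a: {B,T0}  orig:{B}
  cell(1,1) a: {B,T0}  orig:{B}
  cell(0,1) aa: {S}

Original NTs in T[0,1] deriving "aa": ["S"]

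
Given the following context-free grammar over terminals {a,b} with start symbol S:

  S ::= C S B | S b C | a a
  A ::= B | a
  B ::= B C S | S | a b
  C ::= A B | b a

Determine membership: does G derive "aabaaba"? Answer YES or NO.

CNF form of G:
  S -> C X8 | S X9 | T1 T1
  A -> B X2 | C X3 | S X4 | T1 T0 | T1 T1 | a
  B -> B X5 | C X6 | S X7 | T1 T0 | T1 T1
  C -> A B | T0 T1
  T0 -> b
  T1 -> a
  X2 -> C S
  X3 -> S B
  X4 -> T0 C
  X5 -> C S
  X6 -> S B
  X7 -> T0 C
  X8 -> S B
  X9 -> T0 C

Fill CYK table bottom-up:
  T[0,0] 'a' = {A,T1}  orig:{A}
  T[1,1] 'a' = {A,T1}  orig:{A}
  T[2,2] 'b' = {T0}  orig:{}
  T[3,3] 'a' = {A,T1}  orig:{A}
  T[4,4] 'a' = {A,T1}  orig:{A}
  T[5,5] 'b' = {T0}  orig:{}
  T[6,6] 'a' = {A,T1}  orig:{A}
  T[0,1] 'aa' = {A,B,S}
  T[1,2] 'ab' = {A,B}
  T[2,3] 'ba' = {C}
  T[3,4] 'aa' = {A,B,S}
  T[4,5] 'ab' = {A,B}
  T[5,6] 'ba' = {C}
  T[0,2] 'aab' = {C}
  T[1,3] 'aba' = ∅
  T[2,4] 'baa' = ∅
  T[3,5] 'aab' = {C}
  T[4,6] 'aba' = ∅
  T[0,3] 'aaba' = ∅
  T[1,4] 'abaa' = {C}
  T[2,5] 'baab' = {X4,X7,X9}  orig:{}
  T[3,6] 'aaba' = ∅
  T[0,4] 'aabaa' = {X2,X5}  orig:{}
  T[1,5] 'abaab' = ∅
  T[2,6] 'baaba' = ∅
  T[0,5] 'aabaab' = {A,B,S}
  T[1,6] 'abaaba' = ∅
  T[0,6] 'aabaaba' = ∅

S ∉ T[0,6] ⇒ NO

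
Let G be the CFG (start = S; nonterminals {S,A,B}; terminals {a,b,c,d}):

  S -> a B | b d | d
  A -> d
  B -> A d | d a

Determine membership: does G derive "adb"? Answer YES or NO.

Convert to CNF:
  S -> T1 B | T2 T0 | d
  A -> d
  B -> A T0 | T0 T1
  T0 -> d
  T1 -> a
  T2 -> b

Fill CYK table bottom-up:
  T[0,0] 'a' = {T1}  orig:{}
  T[1,1] 'd' = {A,S,T0}  orig:{A,S}
  T[2,2] 'b' = {T2}  orig:{}
  T[0,1] 'ad' = ∅
  T[1,2] 'db' = ∅
  T[0,2] 'adb' = ∅

S ∉ T[0,2] ⇒ NO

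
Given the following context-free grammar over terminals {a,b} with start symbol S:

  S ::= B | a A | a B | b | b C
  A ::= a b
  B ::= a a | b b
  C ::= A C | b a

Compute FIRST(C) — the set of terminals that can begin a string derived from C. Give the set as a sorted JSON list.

FIRST iteration:
pass 1:
  A via A→a b: +{a}
  B via B→a a: +{a}
  B via B→b b: +{b}
  C via C→A C: +{a}
  C via C→b a: +{b}
  S via S→B: +{a,b}
  FIRST[S]={a,b}  FIRST[A]={a}  FIRST[B]={a,b}  FIRST[C]={a,b}
pass 2: — fixpoint
  FIRST[S]={a,b}  FIRST[A]={a}  FIRST[B]={a,b}  FIRST[C]={a,b}

FIRST(C) = ["a", "b"]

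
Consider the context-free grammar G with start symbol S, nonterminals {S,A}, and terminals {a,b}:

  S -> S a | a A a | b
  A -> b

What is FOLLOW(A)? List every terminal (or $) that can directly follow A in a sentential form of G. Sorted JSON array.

FIRST iteration:
round 1:
  A via A→b: +{b}
  S via S→a A a: +{a}
  S via S→b: +{b}
  FIRST(S)={a,b}  FIRST(A)={b}
round 2: (stable)
  FIRST(S)={a,b}  FIRST(A)={b}

FOLLOW iteration:
initialize: $ ∈ FOLLOW(S)
pass 1:
  S→S a: FOLLOW(S) ⊇ FIRST(a) = {a}; new: +{a}
  S→a A a: FOLLOW(A) ⊇ FIRST(a) = {a}; new: +{a}
  FOLLOW(S)={$,a}  FOLLOW(A)={a}
pass 2: — fixpoint
  FOLLOW(S)={$,a}  FOLLOW(A)={a}

FOLLOW(A) = ["a"]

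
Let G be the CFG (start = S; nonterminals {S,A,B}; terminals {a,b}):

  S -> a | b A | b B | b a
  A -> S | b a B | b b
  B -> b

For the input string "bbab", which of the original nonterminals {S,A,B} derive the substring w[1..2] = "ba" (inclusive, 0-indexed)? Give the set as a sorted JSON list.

CNF form of G:
  S -> T0 A | T0 B | T0 T1 | a
  A -> T0 A | T0 B | T0 T0 | T0 T1 | T0 X2 | a
  B -> b
  T0 -> b
  T1 -> a
  X2 -> T1 B

CYK table (by increasing span) — only the sub-triangle for w[1..2]:
  [1..1]={B,T0}  "b"  orig:{B}
  [2..2]={A,S,T1}  "a"  orig:{A,S}
  [1..2]={A,S}  "ba"

Original NTs in T[1,2] deriving "ba": ["A", "S"]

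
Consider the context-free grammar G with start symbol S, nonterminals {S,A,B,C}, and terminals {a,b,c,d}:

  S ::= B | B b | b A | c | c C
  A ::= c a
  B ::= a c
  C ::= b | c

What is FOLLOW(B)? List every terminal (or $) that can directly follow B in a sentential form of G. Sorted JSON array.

Compute FIRST by fixpoint:
round 1:
  A via A→c a: +{c}
  B via B→a c: +{a}
  C via C→b: +{b}
  C via C→c: +{c}
  S via S→B: +{a}
  S via S→b A: +{b}
  S via S→c: +{c}
  FIRST(S)={a,b,c}  FIRST(A)={c}  FIRST(B)={a}  FIRST(C)={b,c}
round 2: — fixpoint
  FIRST(S)={a,b,c}  FIRST(A)={c}  FIRST(B)={a}  FIRST(C)={b,c}

FOLLOW iteration:
initialize: $ ∈ FOLLOW(S)
round 1:
  S→B: FOLLOW(B) ⊇ FOLLOW(S) ⊇ {$}; new: +{$}
  S→B b: FOLLOW(B) ⊇ FIRST(b) = {b}; new: +{b}
  S→b A: FOLLOW(A) ⊇ FOLLOW(S) ⊇ {$}; new: +{$}
  S→c C: FOLLOW(C) ⊇ FOLLOW(S) ⊇ {$}; new: +{$}
  FOLLOW[S]={$}  FOLLOW[A]={$}  FOLLOW[B]={$,b}  FOLLOW[C]={$}
round 2: done
  FOLLOW[S]={$}  FOLLOW[A]={$}  FOLLOW[B]={$,b}  FOLLOW[C]={$}

FOLLOW(B) = ["$", "b"]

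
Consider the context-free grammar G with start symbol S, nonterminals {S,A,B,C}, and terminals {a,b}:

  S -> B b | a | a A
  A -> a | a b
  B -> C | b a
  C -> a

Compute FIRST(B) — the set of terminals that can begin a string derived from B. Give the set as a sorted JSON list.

FIRST iteration:
iter 1:
  A via A→a: +{a}
  B via B→b a: +{b}
  C via C→a: +{a}
  S via S→B b: +{b}
  S via S→a: +{a}
  FIRST[S]={a,b}  FIRST[A]={a}  FIRST[B]={b}  FIRST[C]={a}
iter 2:
  B via B→C: +{a}
  FIRST[S]={a,b}  FIRST[A]={a}  FIRST[B]={a,b}  FIRST[C]={a}
iter 3: done
  FIRST[S]={a,b}  FIRST[A]={a}  FIRST[B]={a,b}  FIRST[C]={a}

FIRST(B) = ["a", "b"]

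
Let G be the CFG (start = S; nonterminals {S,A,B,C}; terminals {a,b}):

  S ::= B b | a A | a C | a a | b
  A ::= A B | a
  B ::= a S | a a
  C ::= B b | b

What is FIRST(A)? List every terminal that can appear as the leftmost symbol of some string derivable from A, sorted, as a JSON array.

FIRST sets, iterate to fixpoint:
[1]
  A via A→a: +{a}
  B via B→a S: +{a}
  C via C→B b: +{a}
  C via C→b: +{b}
  S via S→B b: +{a}
  S via S→b: +{b}
  FIRST[S]={a,b}  FIRST[A]={a}  FIRST[B]={a}  FIRST[C]={a,b}
[2] (no change)
  FIRST[S]={a,b}  FIRST[A]={a}  FIRST[B]={a}  FIRST[C]={a,b}

FIRST(A) = ["a"]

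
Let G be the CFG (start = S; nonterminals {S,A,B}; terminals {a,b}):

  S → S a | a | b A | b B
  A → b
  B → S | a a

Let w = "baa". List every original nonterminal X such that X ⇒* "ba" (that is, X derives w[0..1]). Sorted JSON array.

CNF form of G:
  S -> S T0 | T1 A | T1 B | a
  A -> b
  B -> S T0 | T0 T0 | T1 A | T1 B | a
  T0 -> a
  T1 -> b

CYK table (by increasing span), restricted to cells inside w[0..1]:
  T[0,0] 'b' = {A,T1}  orig:{A}
  T[1,1] 'a' = {B,S,T0}  orig:{B,S}
  T[0,1] 'ba' = {B,S}

Original NTs in T[0,1] deriving "ba": ["B", "S"]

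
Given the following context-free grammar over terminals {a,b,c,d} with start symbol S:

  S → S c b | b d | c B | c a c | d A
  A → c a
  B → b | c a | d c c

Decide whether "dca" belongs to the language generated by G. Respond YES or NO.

Convert to CNF:
  S -> S X5 | T0 B | T0 X6 | T2 A | T3 T2
  A -> T0 T1
  B -> T0 T1 | T2 X4 | b
  T0 -> c
  T1 -> a
  T2 -> d
  T3 -> b
  X4 -> T0 T0
  X5 -> T0 T3
  X6 -> T1 T0

Fill CYK table bottom-up:
  T[0,0] 'd' = {T2}  orig:{}
  T[1,1] 'c' = {T0}  orig:{}
  T[2,2] 'a' = {T1}  orig:{}
  T[0,1] 'dc' = ∅
  T[1,2] 'ca' = {A,B}
  T[0,2] 'dca' = {S}

S ∈ T[0,2] ⇒ YES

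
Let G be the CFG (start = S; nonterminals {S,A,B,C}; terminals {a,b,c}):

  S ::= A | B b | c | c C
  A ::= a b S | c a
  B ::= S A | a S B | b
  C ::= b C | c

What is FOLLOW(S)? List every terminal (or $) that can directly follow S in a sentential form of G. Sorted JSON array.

Compute FIRST by fixpoint:
[1]
  A via A→a b S: +{a}
  A via A→c a: +{c}
  B via B→a S B: +{a}
  B via B→b: +{b}
  C via C→b C: +{b}
  C via C→c: +{c}
  S via S→A: +{a,c}
  S via S→B b: +{b}
  FIRST(S)={a,b,c}  FIRST(A)={a,c}  FIRST(B)={a,b}  FIRST(C)={b,c}
[2]
  B via B→S A: +{c}
  FIRST(S)={a,b,c}  FIRST(A)={a,c}  FIRST(B)={a,b,c}  FIRST(C)={b,c}
[3] done
  FIRST(S)={a,b,c}  FIRST(A)={a,c}  FIRST(B)={a,b,c}  FIRST(C)={b,c}

Compute FOLLOW by fixpoint:
initialize: $ ∈ FOLLOW(S)
[1]
  B→S A: FOLLOW(S) ⊇ FIRST(A) = {a,c}; new: +{a,c}
  B→a S B: FOLLOW(S) ⊇ FIRST(B) = {a,b,c}; new: +{b}
  S→A: FOLLOW(A) ⊇ FOLLOW(S) ⊇ {$,a,b,c}; new: +{$,a,b,c}
  S→B b: FOLLOW(B) ⊇ FIRST(b) = {b}; new: +{b}
  S→c C: FOLLOW(C) ⊇ FOLLOW(S) ⊇ {$,a,b,c}; new: +{$,a,b,c}
  FOLLOW(S)={$,a,b,c}  FOLLOW(A)={$,a,b,c}  FOLLOW(B)={b}  FOLLOW(C)={$,a,b,c}
[2] done
  FOLLOW(S)={$,a,b,c}  FOLLOW(A)={$,a,b,c}  FOLLOW(B)={b}  FOLLOW(C)={$,a,b,c}

FOLLOW(S) = ["$", "a", "b", "c"]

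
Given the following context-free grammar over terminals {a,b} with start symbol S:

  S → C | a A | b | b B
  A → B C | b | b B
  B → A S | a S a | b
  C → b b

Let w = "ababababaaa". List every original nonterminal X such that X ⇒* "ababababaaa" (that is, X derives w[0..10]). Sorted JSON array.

Convert to CNF:
  S -> T0 B | T0 T0 | T1 A | b
  A -> B C | T0 B | b
  B -> A S | T1 X2 | b
  C -> T0 T0
  T0 -> b
  T1 -> a
  X2 -> S T1

CYK table (by increasing span) — only the sub-triangle for w[0..10]:
  T[0,0] 'a' = {T1}  orig:{}
  T[1,1] 'b' = {A,B,S,T0}  orig:{A,B,S}
  T[2,2] 'a' = {T1}  orig:{}
  T[3,3] 'b' = {A,B,S,T0}  orig:{A,B,S}
  T[4,4] 'a' = {T1}  orig:{}
  T[5,5] 'b' = {A,B,S,T0}  orig:{A,B,S}
  T[6,6] 'a' = {T1}  orig:{}
  T[7,7] 'b' = {A,B,S,T0}  orig:{A,B,S}
  T[8,8] 'a' = {T1}  orig:{}
  T[9,9] 'a' = {T1}  orig:{}
  T[10,10] 'a' = {T1}  orig:{}
  T[0,1] 'ab' = {S}
  T[1,2] 'ba' = {X2}  orig:{}
  T[2,3] 'ab' = {S}
  T[3,4] 'ba' = {X2}  orig:{}
  T[4,5] 'ab' = {S}
  T[5,6] 'ba' = {X2}  orig:{}
  T[6,7] 'ab' = {S}
  T[7,8] 'ba' = {X2}  orig:{}
  T[8,9] 'aa' = ∅
  T[9,10] 'aa' = ∅
  T[0,2] 'aba' = {B,X2}  orig:{B}
  T[1,3] 'bab' = {B}
  T[2,4] 'aba' = {B,X2}  orig:{B}
  T[3,5] 'bab' = {B}
  T[4,6] 'aba' = {B,X2}  orig:{B}
  T[5,7] 'bab' = {B}
  T[6,8] 'aba' = {B,X2}  orig:{B}
  T[7,9] 'baa' = ∅
  T[8,10] 'aaa' = ∅
  T[0,3] 'abab' = ∅
  T[1,4] 'baba' = {A,S}
  T[2,5] 'abab' = ∅
  T[3,6] 'baba' = {A,S}
  T[4,7] 'abab' = ∅
  T[5,8] 'baba' = {A,S}
  T[6,9] 'abaa' = ∅
  T[7,10] 'baaa' = ∅
  T[0,4] 'ababa' = {S}
  T[1,5] 'babab' = {B}
  T[2,6] 'ababa' = {S}
  T[3,7] 'babab' = {B}
  T[4,8] 'ababa' = {S}
  T[5,9] 'babaa' = {X2}  orig:{}
  T[6,10] 'abaaa' = ∅
  T[0,5] 'ababab' = ∅
  T[1,6] 'bababa' = {B}
  T[2,7] 'ababab' = ∅
  T[3,8] 'bababa' = {B}
  T[4,9] 'ababaa' = {B,X2}  orig:{B}
  T[5,10] 'babaaa' = ∅
  T[0,6] 'abababa' = ∅
  T[1,7] 'bababab' = ∅
  T[2,8] 'abababa' = ∅
  T[3,9] 'bababaa' = {A,S}
  T[4,10] 'ababaaa' = ∅
  T[0,7] 'abababab' = ∅
  T[1,8] 'babababa' = {B}
  T[2,9] 'abababaa' = {S}
  T[3,10] 'bababaaa' = {X2}  orig:{}
  T[0,8] 'ababababa' = ∅
  T[1,9] 'babababaa' = {B}
  T[2,10] 'abababaaa' = {B,X2}  orig:{B}
  T[0,9] 'ababababaa' = ∅
  T[1,10] 'babababaaa' = {A,S}
  T[0,10] 'ababababaaa' = {S}

Original NTs in T[0,10] deriving "ababababaaa": ["S"]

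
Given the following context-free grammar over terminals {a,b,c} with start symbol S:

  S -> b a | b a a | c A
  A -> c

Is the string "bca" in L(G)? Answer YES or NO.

CNF form of G:
  S -> T0 T1 | T0 X3 | T2 A
  A -> c
  T0 -> b
  T1 -> a
  T2 -> c
  X3 -> T1 T1

CYK table (by increasing span):
  [0..0]={T0}  "b"  orig:{}
  [1..1]={A,T2}  "c"  orig:{A}
  [2..2]={T1}  "a"  orig:{}
  [0..1]=∅  "bc"
  [1..2]=∅  "ca"
  [0..2]=∅  "bca"

S ∉ T[0,2] ⇒ NO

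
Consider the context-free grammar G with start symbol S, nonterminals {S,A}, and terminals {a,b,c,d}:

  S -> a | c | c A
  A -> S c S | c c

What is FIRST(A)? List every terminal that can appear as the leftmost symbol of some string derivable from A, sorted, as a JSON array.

Compute FIRST by fixpoint:
[1]
  A via A→c c: +{c}
  S via S→a: +{a}
  S via S→c: +{c}
  FIRST(S)={a,c}  FIRST(A)={c}
[2]
  A via A→S c S: +{a}
  FIRST(S)={a,c}  FIRST(A)={a,c}
[3] done
  FIRST(S)={a,c}  FIRST(A)={a,c}

FIRST(A) = ["a", "c"]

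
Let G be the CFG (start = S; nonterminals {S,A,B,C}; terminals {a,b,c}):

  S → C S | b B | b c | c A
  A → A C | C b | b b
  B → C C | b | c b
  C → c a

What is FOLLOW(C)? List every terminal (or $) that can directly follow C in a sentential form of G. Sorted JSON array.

FIRST iteration:
pass 1:
  A via A→b b: +{b}
  B via B→b: +{b}
  B via B→c b: +{c}
  C via C→c a: +{c}
  S via S→C S: +{c}
  S via S→b B: +{b}
  FIRST[S]={b,c}  FIRST[A]={b}  FIRST[B]={b,c}  FIRST[C]={c}
pass 2:
  A via A→C b: +{c}
  FIRST[S]={b,c}  FIRST[A]={b,c}  FIRST[B]={b,c}  FIRST[C]={c}
pass 3: — fixpoint
  FIRST[S]={b,c}  FIRST[A]={b,c}  FIRST[B]={b,c}  FIRST[C]={c}

FOLLOW sets:
seed FOLLOW(S) with $
pass 1:
  A→A C: FOLLOW(A) ⊇ FIRST(C) = {c}; new: +{c}
  A→A C: FOLLOW(C) ⊇ FOLLOW(A) ⊇ {c}; new: +{c}
  A→C b: FOLLOW(C) ⊇ FIRST(b) = {b}; new: +{b}
  S→b B: FOLLOW(B) ⊇ FOLLOW(S) ⊇ {$}; new: +{$}
  S→c A: FOLLOW(A) ⊇ FOLLOW(S) ⊇ {$}; new: +{$}
  S: {$}  A: {$,c}  B: {$}  C: {b,c}
pass 2:
  A→A C: FOLLOW(C) ⊇ FOLLOW(A) ⊇ {$,c}; new: +{$}
  S: {$}  A: {$,c}  B: {$}  C: {$,b,c}
pass 3: (no change)
  S: {$}  A: {$,c}  B: {$}  C: {$,b,c}

FOLLOW(C) = ["$", "b", "c"]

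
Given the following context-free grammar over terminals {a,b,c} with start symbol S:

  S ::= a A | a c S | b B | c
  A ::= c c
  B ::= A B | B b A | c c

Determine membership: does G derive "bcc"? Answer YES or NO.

CNF form of G:
  S -> T1 B | T2 A | T2 X4 | c
  A -> T0 T0
  B -> A B | B X3 | T0 T0
  T0 -> c
  T1 -> b
  T2 -> a
  X3 -> T1 A
  X4 -> T0 S

Fill CYK table bottom-up:
  cell(0,0) b: {T1}  orig:{}
  cell(1,1) c: {S,T0}  orig:{S}
  cell(2,2) c: {S,T0}  orig:{S}
  cell(0,1) bc: ∅
  cell(1,2) cc: {A,B,X4}  orig:{A,B}
  cell(0,2) bcc: {S,X3}  orig:{S}

S ∈ T[0,2] ⇒ YES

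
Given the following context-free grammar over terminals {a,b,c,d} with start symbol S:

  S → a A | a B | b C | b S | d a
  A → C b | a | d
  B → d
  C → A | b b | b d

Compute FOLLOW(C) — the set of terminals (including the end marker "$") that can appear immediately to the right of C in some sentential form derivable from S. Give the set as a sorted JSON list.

FIRST sets, iterate to fixpoint:
[1]
  A via A→a: +{a}
  A via A→d: +{d}
  B via B→d: +{d}
  C via C→A: +{a,d}
  C via C→b b: +{b}
  S via S→a A: +{a}
  S via S→b C: +{b}
  S via S→d a: +{d}
  FIRST(S)={a,b,d}  FIRST(A)={a,d}  FIRST(B)={d}  FIRST(C)={a,b,d}
[2]
  A via A→C b: +{b}
  FIRST(S)={a,b,d}  FIRST(A)={a,b,d}  FIRST(B)={d}  FIRST(C)={a,b,d}
[3] — fixpoint
  FIRST(S)={a,b,d}  FIRST(A)={a,b,d}  FIRST(B)={d}  FIRST(C)={a,b,d}

Compute FOLLOW by fixpoint:
FOLLOW(S) := {$}
[1]
  A→C b: FOLLOW(C) ⊇ FIRST(b) = {b}; new: +{b}
  C→A: FOLLOW(A) ⊇ FOLLOW(C) ⊇ {b}; new: +{b}
  S→a A: FOLLOW(A) ⊇ FOLLOW(S) ⊇ {$}; new: +{$}
  S→a B: FOLLOW(B) ⊇ FOLLOW(S) ⊇ {$}; new: +{$}
  S→b C: FOLLOW(C) ⊇ FOLLOW(S) ⊇ {$}; new: +{$}
  FOLLOW(S)={$}  FOLLOW(A)={$,b}  FOLLOW(B)={$}  FOLLOW(C)={$,b}
[2] (no change)
  FOLLOW(S)={$}  FOLLOW(A)={$,b}  FOLLOW(B)={$}  FOLLOW(C)={$,b}

FOLLOW(C) = ["$", "b"]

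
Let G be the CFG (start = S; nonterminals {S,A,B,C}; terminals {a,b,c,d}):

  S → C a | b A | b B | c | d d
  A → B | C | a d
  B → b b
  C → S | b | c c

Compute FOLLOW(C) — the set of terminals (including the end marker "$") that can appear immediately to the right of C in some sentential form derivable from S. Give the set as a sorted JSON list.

FIRST sets, iterate to fixpoint:
pass 1:
  A via A→a d: +{a}
  B via B→b b: +{b}
  C via C→b: +{b}
  C via C→c c: +{c}
  S via S→C a: +{b,c}
  S via S→d d: +{d}
  FIRST(S)={b,c,d}  FIRST(A)={a}  FIRST(B)={b}  FIRST(C)={b,c}
pass 2:
  A via A→B: +{b}
  A via A→C: +{c}
  C via C→S: +{d}
  FIRST(S)={b,c,d}  FIRST(A)={a,b,c}  FIRST(B)={b}  FIRST(C)={b,c,d}
pass 3:
  A via A→C: +{d}
  FIRST(S)={b,c,d}  FIRST(A)={a,b,c,d}  FIRST(B)={b}  FIRST(C)={b,c,d}
pass 4: (no change)
  FIRST(S)={b,c,d}  FIRST(A)={a,b,c,d}  FIRST(B)={b}  FIRST(C)={b,c,d}

Compute FOLLOW by fixpoint:
initialize: $ ∈ FOLLOW(S)
iter 1:
  S→C a: FOLLOW(C) ⊇ FIRST(a) = {a}; new: +{a}
  S→b A: FOLLOW(A) ⊇ FOLLOW(S) ⊇ {$}; new: +{$}
  S→b B: FOLLOW(B) ⊇ FOLLOW(S) ⊇ {$}; new: +{$}
  FOLLOW[S]={$}  FOLLOW[A]={$}  FOLLOW[B]={$}  FOLLOW[C]={a}
iter 2:
  A→C: FOLLOW(C) ⊇ FOLLOW(A) ⊇ {$}; new: +{$}
  C→S: FOLLOW(S) ⊇ FOLLOW(C) ⊇ {$,a}; new: +{a}
  S→b A: FOLLOW(A) ⊇ FOLLOW(S) ⊇ {$,a}; new: +{a}
  S→b B: FOLLOW(B) ⊇ FOLLOW(S) ⊇ {$,a}; new: +{a}
  FOLLOW[S]={$,a}  FOLLOW[A]={$,a}  FOLLOW[B]={$,a}  FOLLOW[C]={$,a}
iter 3: (stable)
  FOLLOW[S]={$,a}  FOLLOW[A]={$,a}  FOLLOW[B]={$,a}  FOLLOW[C]={$,a}

FOLLOW(C) = ["$", "a"]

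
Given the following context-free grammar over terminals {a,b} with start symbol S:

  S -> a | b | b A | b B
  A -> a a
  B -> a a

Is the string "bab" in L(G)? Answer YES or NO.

CNF form of G:
  S -> T1 A | T1 B | a | b
  A -> T0 T0
  B -> T0 T0
  T0 -> a
  T1 -> b

CYK fill:
  cell(0,0) b: {S,T1}  orig:{S}
  cell(1,1) a: {S,T0}  orig:{S}
  cell(2,2) b: {S,T1}  orig:{S}
  cell(0,1) ba: ∅
  cell(1,2) ab: ∅
  cell(0,2) bab: ∅

S ∉ T[0,2] ⇒ NO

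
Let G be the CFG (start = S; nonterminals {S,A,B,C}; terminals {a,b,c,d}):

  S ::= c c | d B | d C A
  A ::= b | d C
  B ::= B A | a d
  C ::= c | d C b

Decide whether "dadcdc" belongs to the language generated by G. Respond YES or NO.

Convert to CNF:
  S -> T0 B | T0 X5 | T3 T3
  A -> T0 C | b
  B -> B A | T1 T0
  C -> T0 X4 | c
  T0 -> d
  T1 -> a
  T2 -> b
  T3 -> c
  X4 -> C T2
  X5 -> C A

CYK table (by increasing span):
  cell(0,0) d: {T0}  orig:{}
  cell(1,1) a: {T1}  orig:{}
  cell(2,2) d: {T0}  orig:{}
  cell(3,3) c: {C,T3}  orig:{C}
  cell(4,4) d: {T0}  orig:{}
  cell(5,5) c: {C,T3}  orig:{C}
  cell(0,1) da: ∅
  cell(1,2) ad: {B}
  cell(2,3) dc: {A}
  cell(3,4) cd: ∅
  cell(4,5) dc: {A}
  cell(0,2) dad: {S}
  cell(1,3) adc: ∅
  cell(2,4) dcd: ∅
  cell(3,5) cdc: {X5}  orig:{}
  cell(0,3) dadc: ∅
  cell(1,4) adcd: ∅
  cell(2,5) dcdc: {S}
  cell(0,4) dadcd: ∅
  cell(1,5) adcdc: ∅
  cell(0,5) dadcdc: ∅

S ∉ T[0,5] ⇒ NO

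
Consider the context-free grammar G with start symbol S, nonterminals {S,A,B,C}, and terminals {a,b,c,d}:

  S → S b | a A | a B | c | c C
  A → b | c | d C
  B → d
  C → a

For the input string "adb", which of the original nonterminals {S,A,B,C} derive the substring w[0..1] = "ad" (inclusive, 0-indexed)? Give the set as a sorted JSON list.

Convert to CNF:
  S -> S T1 | T2 A | T2 B | T3 C | c
  A -> T0 C | b | c
  B -> d
  C -> a
  T0 -> d
  T1 -> b
  T2 -> a
  T3 -> c

Fill CYK table bottom-up (cells [i..j] with 0 ≤ i ≤ j ≤ 1 only):
  [0..0]={C,T2}  "a"  orig:{C}
  [1..1]={B,T0}  "d"  orig:{B}
  [0..1]={S}  "ad"

Original NTs in T[0,1] deriving "ad": ["S"]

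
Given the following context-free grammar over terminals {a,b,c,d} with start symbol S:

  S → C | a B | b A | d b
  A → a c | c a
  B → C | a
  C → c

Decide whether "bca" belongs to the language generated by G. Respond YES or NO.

Convert to CNF:
  S -> T0 B | T2 A | T3 T2 | c
  A -> T0 T1 | T1 T0
  B -> a | c
  C -> c
  T0 -> a
  T1 -> c
  T2 -> b
  T3 -> d

CYK table (by increasing span):
  T[0,0] 'b' = {T2}  orig:{}
  T[1,1] 'c' = {B,C,S,T1}  orig:{B,C,S}
  T[2,2] 'a' = {B,T0}  orig:{B}
  T[0,1] 'bc' = ∅
  T[1,2] 'ca' = {A}
  T[0,2] 'bca' = {S}

S ∈ T[0,2] ⇒ YES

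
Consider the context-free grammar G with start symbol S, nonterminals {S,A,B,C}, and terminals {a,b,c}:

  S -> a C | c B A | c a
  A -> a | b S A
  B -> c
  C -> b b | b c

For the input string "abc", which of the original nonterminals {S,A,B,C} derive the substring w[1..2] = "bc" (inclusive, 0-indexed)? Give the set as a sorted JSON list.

CNF form of G:
  S -> T1 T2 | T1 X4 | T2 C
  A -> T0 X3 | a
  B -> c
  C -> T0 T0 | T0 T1
  T0 -> b
  T1 -> c
  T2 -> a
  X3 -> S A
  X4 -> B A

CYK table (by increasing span), restricted to cells inside w[1..2]:
  [1..1]={T0}  "b"  orig:{}
  [2..2]={B,T1}  "c"  orig:{B}
  [1..2]={C}  "bc"

Original NTs in T[1,2] deriving "bc": ["C"]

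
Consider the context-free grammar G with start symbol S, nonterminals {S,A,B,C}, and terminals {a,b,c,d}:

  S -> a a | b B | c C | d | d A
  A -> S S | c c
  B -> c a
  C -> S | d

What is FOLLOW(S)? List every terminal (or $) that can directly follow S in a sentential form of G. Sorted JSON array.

Compute FIRST by fixpoint:
[1]
  A via A→c c: +{c}
  B via B→c a: +{c}
  C via C→d: +{d}
  S via S→a a: +{a}
  S via S→b B: +{b}
  S via S→c C: +{c}
  S via S→d: +{d}
  FIRST[S]={a,b,c,d}  FIRST[A]={c}  FIRST[B]={c}  FIRST[C]={d}
[2]
  A via A→S S: +{a,b,d}
  C via C→S: +{a,b,c}
  FIRST[S]={a,b,c,d}  FIRST[A]={a,b,c,d}  FIRST[B]={c}  FIRST[C]={a,b,c,d}
[3] (no change)
  FIRST[S]={a,b,c,d}  FIRST[A]={a,b,c,d}  FIRST[B]={c}  FIRST[C]={a,b,c,d}

FOLLOW iteration:
FOLLOW(S) := {$}
iter 1:
  A→S S: FOLLOW(S) ⊇ FIRST(S) = {a,b,c,d}; new: +{a,b,c,d}
  S→b B: FOLLOW(B) ⊇ FOLLOW(S) ⊇ {$,a,b,c,d}; new: +{$,a,b,c,d}
  S→c C: FOLLOW(C) ⊇ FOLLOW(S) ⊇ {$,a,b,c,d}; new: +{$,a,b,c,d}
  S→d A: FOLLOW(A) ⊇ FOLLOW(S) ⊇ {$,a,b,c,d}; new: +{$,a,b,c,d}
  FOLLOW(S)={$,a,b,c,d}  FOLLOW(A)={$,a,b,c,d}  FOLLOW(B)={$,a,b,c,d}  FOLLOW(C)={$,a,b,c,d}
iter 2: (no change)
  FOLLOW(S)={$,a,b,c,d}  FOLLOW(A)={$,a,b,c,d}  FOLLOW(B)={$,a,b,c,d}  FOLLOW(C)={$,a,b,c,d}

FOLLOW(S) = ["$", "a", "b", "c", "d"]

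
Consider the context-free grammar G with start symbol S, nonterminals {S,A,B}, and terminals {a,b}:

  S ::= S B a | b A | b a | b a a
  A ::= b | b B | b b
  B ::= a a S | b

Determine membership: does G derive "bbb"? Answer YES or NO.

Convert to CNF:
  S -> S X3 | T0 A | T0 T1 | T0 X4
  A -> T0 B | T0 T0 | b
  B -> T1 X2 | b
  T0 -> b
  T1 -> a
  X2 -> T1 S
  X3 -> B T1
  X4 -> T1 T1

CYK table (by increasing span):
  T[0,0] 'b' = {A,B,T0}  orig:{A,B}
  T[1,1] 'b' = {A,B,T0}  orig:{A,B}
  T[2,2] 'b' = {A,B,T0}  orig:{A,B}
  T[0,1] 'bb' = {A,S}
  T[1,2] 'bb' = {A,S}
  T[0,2] 'bbb' = {S}

S ∈ T[0,2] ⇒ YES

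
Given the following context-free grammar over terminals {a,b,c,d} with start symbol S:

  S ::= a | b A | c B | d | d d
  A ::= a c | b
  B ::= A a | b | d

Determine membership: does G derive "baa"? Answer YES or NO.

Convert to CNF:
  S -> T1 B | T2 A | T3 T3 | a | d
  A -> T0 T1 | b
  B -> A T0 | b | d
  T0 -> a
  T1 -> c
  T2 -> b
  T3 -> d

Fill CYK table bottom-up:
  [0..0]={A,B,T2}  "b"  orig:{A,B}
  [1..1]={S,T0}  "a"  orig:{S}
  [2..2]={S,T0}  "a"  orig:{S}
  [0..1]={B}  "ba"
  [1..2]=∅  "aa"
  [0..2]=∅  "baa"

S ∉ T[0,2] ⇒ NO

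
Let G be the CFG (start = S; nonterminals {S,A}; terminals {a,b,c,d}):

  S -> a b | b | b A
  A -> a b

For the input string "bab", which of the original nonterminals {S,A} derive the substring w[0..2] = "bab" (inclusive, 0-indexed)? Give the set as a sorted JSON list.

CNF form of G:
  S -> T0 T1 | T1 A | b
  A -> T0 T1
  T0 -> a
  T1 -> b

Fill CYK table bottom-up — only the sub-triangle for w[0..2]:
  cell(0,0) b: {S,T1}  orig:{S}
  cell(1,1) a: {T0}  orig:{}
  cell(2,2) b: {S,T1}  orig:{S}
  cell(0,1) ba: ∅
  cell(1,2) ab: {A,S}
  cell(0,2) bab: {S}

Original NTs in T[0,2] deriving "bab": ["S"]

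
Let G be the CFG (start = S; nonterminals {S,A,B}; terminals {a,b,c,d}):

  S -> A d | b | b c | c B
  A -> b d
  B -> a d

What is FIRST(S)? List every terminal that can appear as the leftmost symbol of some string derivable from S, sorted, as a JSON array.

Compute FIRST by fixpoint:
iter 1:
  A via A→b d: +{b}
  B via B→a d: +{a}
  S via S→A d: +{b}
  S via S→c B: +{c}
  S: {b,c}  A: {b}  B: {a}
iter 2: — fixpoint
  S: {b,c}  A: {b}  B: {a}

FIRST(S) = ["b", "c"]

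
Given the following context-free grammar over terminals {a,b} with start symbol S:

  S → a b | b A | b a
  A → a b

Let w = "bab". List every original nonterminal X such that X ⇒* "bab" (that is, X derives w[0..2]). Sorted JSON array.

Convert to CNF:
  S -> T0 T1 | T1 A | T1 T0
  A -> T0 T1
  T0 -> a
  T1 -> b

CYK fill, restricted to cells inside w[0..2]:
  cell(0,0) b: {T1}  orig:{}
  cell(1,1) a: {T0}  orig:{}
  cell(2,2) b: {T1}  orig:{}
  cell(0,1) ba: {S}
  cell(1,2) ab: {A,S}
  cell(0,2) bab: {S}

Original NTs in T[0,2] deriving "bab": ["S"]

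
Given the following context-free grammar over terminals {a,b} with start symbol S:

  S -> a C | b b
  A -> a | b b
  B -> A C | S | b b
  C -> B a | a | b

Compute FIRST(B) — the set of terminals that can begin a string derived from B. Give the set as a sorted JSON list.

FIRST sets, iterate to fixpoint:
pass 1:
  A via A→a: +{a}
  A via A→b b: +{b}
  B via B→A C: +{a,b}
  C via C→B a: +{a,b}
  S via S→a C: +{a}
  S via S→b b: +{b}
  S: {a,b}  A: {a,b}  B: {a,b}  C: {a,b}
pass 2: (stable)
  S: {a,b}  A: {a,b}  B: {a,b}  C: {a,b}

FIRST(B) = ["a", "b"]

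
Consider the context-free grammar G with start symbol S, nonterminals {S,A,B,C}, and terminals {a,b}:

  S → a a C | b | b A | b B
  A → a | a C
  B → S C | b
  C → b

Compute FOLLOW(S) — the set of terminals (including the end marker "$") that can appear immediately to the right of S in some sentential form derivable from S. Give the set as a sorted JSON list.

FIRST sets, iterate to fixpoint:
pass 1:
  A via A→a: +{a}
  B via B→b: +{b}
  C via C→b: +{b}
  S via S→a a C: +{a}
  S via S→b: +{b}
  FIRST[S]={a,b}  FIRST[A]={a}  FIRST[B]={b}  FIRST[C]={b}
pass 2:
  B via B→S C: +{a}
  FIRST[S]={a,b}  FIRST[A]={a}  FIRST[B]={a,b}  FIRST[C]={b}
pass 3: done
  FIRST[S]={a,b}  FIRST[A]={a}  FIRST[B]={a,b}  FIRST[C]={b}

FOLLOW iteration:
initialize: $ ∈ FOLLOW(S)
[1]
  B→S C: FOLLOW(S) ⊇ FIRST(C) = {b}; new: +{b}
  S→a a C: FOLLOW(C) ⊇ FOLLOW(S) ⊇ {$,b}; new: +{$,b}
  S→b A: FOLLOW(A) ⊇ FOLLOW(S) ⊇ {$,b}; new: +{$,b}
  S→b B: FOLLOW(B) ⊇ FOLLOW(S) ⊇ {$,b}; new: +{$,b}
  FOLLOW[S]={$,b}  FOLLOW[A]={$,b}  FOLLOW[B]={$,b}  FOLLOW[C]={$,b}
[2] (stable)
  FOLLOW[S]={$,b}  FOLLOW[A]={$,b}  FOLLOW[B]={$,b}  FOLLOW[C]={$,b}

FOLLOW(S) = ["$", "b"]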